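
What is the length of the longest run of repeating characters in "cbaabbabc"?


Input: "cbaabbabc"
Scanning for longest run:
  Position 1 ('b'): new char, reset run to 1
  Position 2 ('a'): new char, reset run to 1
  Position 3 ('a'): continues run of 'a', length=2
  Position 4 ('b'): new char, reset run to 1
  Position 5 ('b'): continues run of 'b', length=2
  Position 6 ('a'): new char, reset run to 1
  Position 7 ('b'): new char, reset run to 1
  Position 8 ('c'): new char, reset run to 1
Longest run: 'a' with length 2

2


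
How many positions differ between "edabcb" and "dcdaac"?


Comparing "edabcb" and "dcdaac" position by position:
  Position 0: 'e' vs 'd' => DIFFER
  Position 1: 'd' vs 'c' => DIFFER
  Position 2: 'a' vs 'd' => DIFFER
  Position 3: 'b' vs 'a' => DIFFER
  Position 4: 'c' vs 'a' => DIFFER
  Position 5: 'b' vs 'c' => DIFFER
Positions that differ: 6

6


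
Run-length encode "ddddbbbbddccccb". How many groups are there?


Input: ddddbbbbddccccb
Scanning for consecutive runs:
  Group 1: 'd' x 4 (positions 0-3)
  Group 2: 'b' x 4 (positions 4-7)
  Group 3: 'd' x 2 (positions 8-9)
  Group 4: 'c' x 4 (positions 10-13)
  Group 5: 'b' x 1 (positions 14-14)
Total groups: 5

5


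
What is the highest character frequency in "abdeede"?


Input: abdeede
Character counts:
  'a': 1
  'b': 1
  'd': 2
  'e': 3
Maximum frequency: 3

3


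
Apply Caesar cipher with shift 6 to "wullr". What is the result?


Caesar cipher: shift "wullr" by 6
  'w' (pos 22) + 6 = pos 2 = 'c'
  'u' (pos 20) + 6 = pos 0 = 'a'
  'l' (pos 11) + 6 = pos 17 = 'r'
  'l' (pos 11) + 6 = pos 17 = 'r'
  'r' (pos 17) + 6 = pos 23 = 'x'
Result: carrx

carrx


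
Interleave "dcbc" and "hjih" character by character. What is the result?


Interleaving "dcbc" and "hjih":
  Position 0: 'd' from first, 'h' from second => "dh"
  Position 1: 'c' from first, 'j' from second => "cj"
  Position 2: 'b' from first, 'i' from second => "bi"
  Position 3: 'c' from first, 'h' from second => "ch"
Result: dhcjbich

dhcjbich


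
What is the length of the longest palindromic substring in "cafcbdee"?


Input: "cafcbdee"
Checking substrings for palindromes:
  [6:8] "ee" (len 2) => palindrome
Longest palindromic substring: "ee" with length 2

2


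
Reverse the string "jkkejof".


Input: jkkejof
Reading characters right to left:
  Position 6: 'f'
  Position 5: 'o'
  Position 4: 'j'
  Position 3: 'e'
  Position 2: 'k'
  Position 1: 'k'
  Position 0: 'j'
Reversed: fojekkj

fojekkj


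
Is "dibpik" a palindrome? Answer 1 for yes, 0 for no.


Input: dibpik
Reversed: kipbid
  Compare pos 0 ('d') with pos 5 ('k'): MISMATCH
  Compare pos 1 ('i') with pos 4 ('i'): match
  Compare pos 2 ('b') with pos 3 ('p'): MISMATCH
Result: not a palindrome

0


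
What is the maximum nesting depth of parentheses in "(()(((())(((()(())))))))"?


Input: "(()(((())(((()(())))))))"
Tracking depth:
  Position 0 '(': depth becomes 1
  Position 1 '(': depth becomes 2
  Position 2 ')': depth becomes 1
  Position 3 '(': depth becomes 2
  Position 4 '(': depth becomes 3
  Position 5 '(': depth becomes 4
  Position 6 '(': depth becomes 5
  Position 7 ')': depth becomes 4
  Position 8 ')': depth becomes 3
  Position 9 '(': depth becomes 4
  Position 10 '(': depth becomes 5
  Position 11 '(': depth becomes 6
  Position 12 '(': depth becomes 7
  Position 13 ')': depth becomes 6
  Position 14 '(': depth becomes 7
  Position 15 '(': depth becomes 8
  Position 16 ')': depth becomes 7
  Position 17 ')': depth becomes 6
  Position 18 ')': depth becomes 5
  Position 19 ')': depth becomes 4
  Position 20 ')': depth becomes 3
  Position 21 ')': depth becomes 2
  Position 22 ')': depth becomes 1
  Position 23 ')': depth becomes 0
Maximum depth reached: 8

8


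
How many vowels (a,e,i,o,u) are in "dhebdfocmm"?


Input: dhebdfocmm
Checking each character:
  'd' at position 0: consonant
  'h' at position 1: consonant
  'e' at position 2: vowel (running total: 1)
  'b' at position 3: consonant
  'd' at position 4: consonant
  'f' at position 5: consonant
  'o' at position 6: vowel (running total: 2)
  'c' at position 7: consonant
  'm' at position 8: consonant
  'm' at position 9: consonant
Total vowels: 2

2


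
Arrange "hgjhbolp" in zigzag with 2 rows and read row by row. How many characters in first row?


Zigzag "hgjhbolp" into 2 rows:
Placing characters:
  'h' => row 0
  'g' => row 1
  'j' => row 0
  'h' => row 1
  'b' => row 0
  'o' => row 1
  'l' => row 0
  'p' => row 1
Rows:
  Row 0: "hjbl"
  Row 1: "ghop"
First row length: 4

4


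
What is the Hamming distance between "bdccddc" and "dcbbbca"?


Comparing "bdccddc" and "dcbbbca" position by position:
  Position 0: 'b' vs 'd' => differ
  Position 1: 'd' vs 'c' => differ
  Position 2: 'c' vs 'b' => differ
  Position 3: 'c' vs 'b' => differ
  Position 4: 'd' vs 'b' => differ
  Position 5: 'd' vs 'c' => differ
  Position 6: 'c' vs 'a' => differ
Total differences (Hamming distance): 7

7


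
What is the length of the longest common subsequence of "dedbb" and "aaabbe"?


LCS of "dedbb" and "aaabbe"
DP table:
           a    a    a    b    b    e
      0    0    0    0    0    0    0
  d   0    0    0    0    0    0    0
  e   0    0    0    0    0    0    1
  d   0    0    0    0    0    0    1
  b   0    0    0    0    1    1    1
  b   0    0    0    0    1    2    2
LCS length = dp[5][6] = 2

2


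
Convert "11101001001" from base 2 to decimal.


Input: "11101001001" in base 2
Positional expansion:
  Digit '1' (value 1) x 2^10 = 1024
  Digit '1' (value 1) x 2^9 = 512
  Digit '1' (value 1) x 2^8 = 256
  Digit '0' (value 0) x 2^7 = 0
  Digit '1' (value 1) x 2^6 = 64
  Digit '0' (value 0) x 2^5 = 0
  Digit '0' (value 0) x 2^4 = 0
  Digit '1' (value 1) x 2^3 = 8
  Digit '0' (value 0) x 2^2 = 0
  Digit '0' (value 0) x 2^1 = 0
  Digit '1' (value 1) x 2^0 = 1
Sum = 1865

1865


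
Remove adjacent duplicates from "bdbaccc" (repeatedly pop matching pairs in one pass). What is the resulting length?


Input: bdbaccc
Stack-based adjacent duplicate removal:
  Read 'b': push. Stack: b
  Read 'd': push. Stack: bd
  Read 'b': push. Stack: bdb
  Read 'a': push. Stack: bdba
  Read 'c': push. Stack: bdbac
  Read 'c': matches stack top 'c' => pop. Stack: bdba
  Read 'c': push. Stack: bdbac
Final stack: "bdbac" (length 5)

5


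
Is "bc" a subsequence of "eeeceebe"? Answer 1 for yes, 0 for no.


Check if "bc" is a subsequence of "eeeceebe"
Greedy scan:
  Position 0 ('e'): no match needed
  Position 1 ('e'): no match needed
  Position 2 ('e'): no match needed
  Position 3 ('c'): no match needed
  Position 4 ('e'): no match needed
  Position 5 ('e'): no match needed
  Position 6 ('b'): matches sub[0] = 'b'
  Position 7 ('e'): no match needed
Only matched 1/2 characters => not a subsequence

0


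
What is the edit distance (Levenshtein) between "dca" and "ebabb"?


Computing edit distance: "dca" -> "ebabb"
DP table:
           e    b    a    b    b
      0    1    2    3    4    5
  d   1    1    2    3    4    5
  c   2    2    2    3    4    5
  a   3    3    3    2    3    4
Edit distance = dp[3][5] = 4

4


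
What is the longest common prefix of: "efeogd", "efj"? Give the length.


Words: efeogd, efj
  Position 0: all 'e' => match
  Position 1: all 'f' => match
  Position 2: ('e', 'j') => mismatch, stop
LCP = "ef" (length 2)

2


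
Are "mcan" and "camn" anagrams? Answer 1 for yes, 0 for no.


Strings: "mcan", "camn"
Sorted first:  acmn
Sorted second: acmn
Sorted forms match => anagrams

1


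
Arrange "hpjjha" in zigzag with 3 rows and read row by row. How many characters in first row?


Zigzag "hpjjha" into 3 rows:
Placing characters:
  'h' => row 0
  'p' => row 1
  'j' => row 2
  'j' => row 1
  'h' => row 0
  'a' => row 1
Rows:
  Row 0: "hh"
  Row 1: "pja"
  Row 2: "j"
First row length: 2

2


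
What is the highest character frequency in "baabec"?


Input: baabec
Character counts:
  'a': 2
  'b': 2
  'c': 1
  'e': 1
Maximum frequency: 2

2


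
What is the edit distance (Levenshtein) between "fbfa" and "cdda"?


Computing edit distance: "fbfa" -> "cdda"
DP table:
           c    d    d    a
      0    1    2    3    4
  f   1    1    2    3    4
  b   2    2    2    3    4
  f   3    3    3    3    4
  a   4    4    4    4    3
Edit distance = dp[4][4] = 3

3


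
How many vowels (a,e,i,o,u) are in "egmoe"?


Input: egmoe
Checking each character:
  'e' at position 0: vowel (running total: 1)
  'g' at position 1: consonant
  'm' at position 2: consonant
  'o' at position 3: vowel (running total: 2)
  'e' at position 4: vowel (running total: 3)
Total vowels: 3

3


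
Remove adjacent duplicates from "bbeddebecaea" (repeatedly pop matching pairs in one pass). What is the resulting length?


Input: bbeddebecaea
Stack-based adjacent duplicate removal:
  Read 'b': push. Stack: b
  Read 'b': matches stack top 'b' => pop. Stack: (empty)
  Read 'e': push. Stack: e
  Read 'd': push. Stack: ed
  Read 'd': matches stack top 'd' => pop. Stack: e
  Read 'e': matches stack top 'e' => pop. Stack: (empty)
  Read 'b': push. Stack: b
  Read 'e': push. Stack: be
  Read 'c': push. Stack: bec
  Read 'a': push. Stack: beca
  Read 'e': push. Stack: becae
  Read 'a': push. Stack: becaea
Final stack: "becaea" (length 6)

6


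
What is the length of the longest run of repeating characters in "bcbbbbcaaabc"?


Input: "bcbbbbcaaabc"
Scanning for longest run:
  Position 1 ('c'): new char, reset run to 1
  Position 2 ('b'): new char, reset run to 1
  Position 3 ('b'): continues run of 'b', length=2
  Position 4 ('b'): continues run of 'b', length=3
  Position 5 ('b'): continues run of 'b', length=4
  Position 6 ('c'): new char, reset run to 1
  Position 7 ('a'): new char, reset run to 1
  Position 8 ('a'): continues run of 'a', length=2
  Position 9 ('a'): continues run of 'a', length=3
  Position 10 ('b'): new char, reset run to 1
  Position 11 ('c'): new char, reset run to 1
Longest run: 'b' with length 4

4


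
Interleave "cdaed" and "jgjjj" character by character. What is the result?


Interleaving "cdaed" and "jgjjj":
  Position 0: 'c' from first, 'j' from second => "cj"
  Position 1: 'd' from first, 'g' from second => "dg"
  Position 2: 'a' from first, 'j' from second => "aj"
  Position 3: 'e' from first, 'j' from second => "ej"
  Position 4: 'd' from first, 'j' from second => "dj"
Result: cjdgajejdj

cjdgajejdj


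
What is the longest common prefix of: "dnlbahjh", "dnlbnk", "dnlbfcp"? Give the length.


Words: dnlbahjh, dnlbnk, dnlbfcp
  Position 0: all 'd' => match
  Position 1: all 'n' => match
  Position 2: all 'l' => match
  Position 3: all 'b' => match
  Position 4: ('a', 'n', 'f') => mismatch, stop
LCP = "dnlb" (length 4)

4


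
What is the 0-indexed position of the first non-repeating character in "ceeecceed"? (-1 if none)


Input: ceeecceed
Character frequencies:
  'c': 3
  'd': 1
  'e': 5
Scanning left to right for freq == 1:
  Position 0 ('c'): freq=3, skip
  Position 1 ('e'): freq=5, skip
  Position 2 ('e'): freq=5, skip
  Position 3 ('e'): freq=5, skip
  Position 4 ('c'): freq=3, skip
  Position 5 ('c'): freq=3, skip
  Position 6 ('e'): freq=5, skip
  Position 7 ('e'): freq=5, skip
  Position 8 ('d'): unique! => answer = 8

8


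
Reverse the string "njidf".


Input: njidf
Reading characters right to left:
  Position 4: 'f'
  Position 3: 'd'
  Position 2: 'i'
  Position 1: 'j'
  Position 0: 'n'
Reversed: fdijn

fdijn


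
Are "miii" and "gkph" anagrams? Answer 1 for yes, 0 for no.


Strings: "miii", "gkph"
Sorted first:  iiim
Sorted second: ghkp
Differ at position 0: 'i' vs 'g' => not anagrams

0


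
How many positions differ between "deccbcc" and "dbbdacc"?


Comparing "deccbcc" and "dbbdacc" position by position:
  Position 0: 'd' vs 'd' => same
  Position 1: 'e' vs 'b' => DIFFER
  Position 2: 'c' vs 'b' => DIFFER
  Position 3: 'c' vs 'd' => DIFFER
  Position 4: 'b' vs 'a' => DIFFER
  Position 5: 'c' vs 'c' => same
  Position 6: 'c' vs 'c' => same
Positions that differ: 4

4


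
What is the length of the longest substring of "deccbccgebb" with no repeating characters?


Input: "deccbccgebb"
Sliding window (track last position of each char):
  Position 0 ('d'): window [0,0] length 1 -- new best
  Position 1 ('e'): window [0,1] length 2 -- new best
  Position 2 ('c'): window [0,2] length 3 -- new best
  Position 3 ('c'): repeat (last at 2), move window start to 3
  Position 3 ('c'): window [3,3] length 1
  Position 4 ('b'): window [3,4] length 2
  Position 5 ('c'): repeat (last at 3), move window start to 4
  Position 5 ('c'): window [4,5] length 2
  Position 6 ('c'): repeat (last at 5), move window start to 6
  Position 6 ('c'): window [6,6] length 1
  Position 7 ('g'): window [6,7] length 2
  Position 8 ('e'): window [6,8] length 3
  Position 9 ('b'): window [6,9] length 4 -- new best
  Position 10 ('b'): repeat (last at 9), move window start to 10
  Position 10 ('b'): window [10,10] length 1
Longest substring with no repeats: "cgeb" with length 4

4


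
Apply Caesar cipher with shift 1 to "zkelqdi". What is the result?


Caesar cipher: shift "zkelqdi" by 1
  'z' (pos 25) + 1 = pos 0 = 'a'
  'k' (pos 10) + 1 = pos 11 = 'l'
  'e' (pos 4) + 1 = pos 5 = 'f'
  'l' (pos 11) + 1 = pos 12 = 'm'
  'q' (pos 16) + 1 = pos 17 = 'r'
  'd' (pos 3) + 1 = pos 4 = 'e'
  'i' (pos 8) + 1 = pos 9 = 'j'
Result: alfmrej

alfmrej


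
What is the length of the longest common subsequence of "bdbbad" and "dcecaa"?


LCS of "bdbbad" and "dcecaa"
DP table:
           d    c    e    c    a    a
      0    0    0    0    0    0    0
  b   0    0    0    0    0    0    0
  d   0    1    1    1    1    1    1
  b   0    1    1    1    1    1    1
  b   0    1    1    1    1    1    1
  a   0    1    1    1    1    2    2
  d   0    1    1    1    1    2    2
LCS length = dp[6][6] = 2

2


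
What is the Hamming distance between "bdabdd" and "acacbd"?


Comparing "bdabdd" and "acacbd" position by position:
  Position 0: 'b' vs 'a' => differ
  Position 1: 'd' vs 'c' => differ
  Position 2: 'a' vs 'a' => same
  Position 3: 'b' vs 'c' => differ
  Position 4: 'd' vs 'b' => differ
  Position 5: 'd' vs 'd' => same
Total differences (Hamming distance): 4

4


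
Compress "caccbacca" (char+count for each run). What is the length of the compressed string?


Input: caccbacca
Runs:
  'c' x 1 => "c1"
  'a' x 1 => "a1"
  'c' x 2 => "c2"
  'b' x 1 => "b1"
  'a' x 1 => "a1"
  'c' x 2 => "c2"
  'a' x 1 => "a1"
Compressed: "c1a1c2b1a1c2a1"
Compressed length: 14

14


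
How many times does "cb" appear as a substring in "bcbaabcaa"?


Searching for "cb" in "bcbaabcaa"
Scanning each position:
  Position 0: "bc" => no
  Position 1: "cb" => MATCH
  Position 2: "ba" => no
  Position 3: "aa" => no
  Position 4: "ab" => no
  Position 5: "bc" => no
  Position 6: "ca" => no
  Position 7: "aa" => no
Total occurrences: 1

1


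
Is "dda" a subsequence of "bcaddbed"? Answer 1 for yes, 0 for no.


Check if "dda" is a subsequence of "bcaddbed"
Greedy scan:
  Position 0 ('b'): no match needed
  Position 1 ('c'): no match needed
  Position 2 ('a'): no match needed
  Position 3 ('d'): matches sub[0] = 'd'
  Position 4 ('d'): matches sub[1] = 'd'
  Position 5 ('b'): no match needed
  Position 6 ('e'): no match needed
  Position 7 ('d'): no match needed
Only matched 2/3 characters => not a subsequence

0


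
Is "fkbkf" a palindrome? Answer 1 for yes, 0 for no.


Input: fkbkf
Reversed: fkbkf
  Compare pos 0 ('f') with pos 4 ('f'): match
  Compare pos 1 ('k') with pos 3 ('k'): match
Result: palindrome

1


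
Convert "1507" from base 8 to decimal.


Input: "1507" in base 8
Positional expansion:
  Digit '1' (value 1) x 8^3 = 512
  Digit '5' (value 5) x 8^2 = 320
  Digit '0' (value 0) x 8^1 = 0
  Digit '7' (value 7) x 8^0 = 7
Sum = 839

839


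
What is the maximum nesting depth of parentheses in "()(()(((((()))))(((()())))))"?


Input: "()(()(((((()))))(((()())))))"
Tracking depth:
  Position 0 '(': depth becomes 1
  Position 1 ')': depth becomes 0
  Position 2 '(': depth becomes 1
  Position 3 '(': depth becomes 2
  Position 4 ')': depth becomes 1
  Position 5 '(': depth becomes 2
  Position 6 '(': depth becomes 3
  Position 7 '(': depth becomes 4
  Position 8 '(': depth becomes 5
  Position 9 '(': depth becomes 6
  Position 10 '(': depth becomes 7
  Position 11 ')': depth becomes 6
  Position 12 ')': depth becomes 5
  Position 13 ')': depth becomes 4
  Position 14 ')': depth becomes 3
  Position 15 ')': depth becomes 2
  Position 16 '(': depth becomes 3
  Position 17 '(': depth becomes 4
  Position 18 '(': depth becomes 5
  Position 19 '(': depth becomes 6
  Position 20 ')': depth becomes 5
  Position 21 '(': depth becomes 6
  Position 22 ')': depth becomes 5
  Position 23 ')': depth becomes 4
  Position 24 ')': depth becomes 3
  Position 25 ')': depth becomes 2
  Position 26 ')': depth becomes 1
  Position 27 ')': depth becomes 0
Maximum depth reached: 7

7


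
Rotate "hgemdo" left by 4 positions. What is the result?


Input: "hgemdo", rotate left by 4
First 4 characters: "hgem"
Remaining characters: "do"
Concatenate remaining + first: "do" + "hgem" = "dohgem"

dohgem


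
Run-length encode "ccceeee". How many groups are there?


Input: ccceeee
Scanning for consecutive runs:
  Group 1: 'c' x 3 (positions 0-2)
  Group 2: 'e' x 4 (positions 3-6)
Total groups: 2

2


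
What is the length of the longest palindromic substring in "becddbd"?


Input: "becddbd"
Checking substrings for palindromes:
  [4:7] "dbd" (len 3) => palindrome
  [3:5] "dd" (len 2) => palindrome
Longest palindromic substring: "dbd" with length 3

3


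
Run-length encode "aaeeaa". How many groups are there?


Input: aaeeaa
Scanning for consecutive runs:
  Group 1: 'a' x 2 (positions 0-1)
  Group 2: 'e' x 2 (positions 2-3)
  Group 3: 'a' x 2 (positions 4-5)
Total groups: 3

3


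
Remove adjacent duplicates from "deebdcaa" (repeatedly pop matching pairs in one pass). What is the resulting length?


Input: deebdcaa
Stack-based adjacent duplicate removal:
  Read 'd': push. Stack: d
  Read 'e': push. Stack: de
  Read 'e': matches stack top 'e' => pop. Stack: d
  Read 'b': push. Stack: db
  Read 'd': push. Stack: dbd
  Read 'c': push. Stack: dbdc
  Read 'a': push. Stack: dbdca
  Read 'a': matches stack top 'a' => pop. Stack: dbdc
Final stack: "dbdc" (length 4)

4


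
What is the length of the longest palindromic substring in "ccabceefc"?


Input: "ccabceefc"
Checking substrings for palindromes:
  [0:2] "cc" (len 2) => palindrome
  [5:7] "ee" (len 2) => palindrome
Longest palindromic substring: "cc" with length 2

2


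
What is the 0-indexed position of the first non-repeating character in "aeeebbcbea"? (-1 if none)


Input: aeeebbcbea
Character frequencies:
  'a': 2
  'b': 3
  'c': 1
  'e': 4
Scanning left to right for freq == 1:
  Position 0 ('a'): freq=2, skip
  Position 1 ('e'): freq=4, skip
  Position 2 ('e'): freq=4, skip
  Position 3 ('e'): freq=4, skip
  Position 4 ('b'): freq=3, skip
  Position 5 ('b'): freq=3, skip
  Position 6 ('c'): unique! => answer = 6

6


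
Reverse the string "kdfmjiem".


Input: kdfmjiem
Reading characters right to left:
  Position 7: 'm'
  Position 6: 'e'
  Position 5: 'i'
  Position 4: 'j'
  Position 3: 'm'
  Position 2: 'f'
  Position 1: 'd'
  Position 0: 'k'
Reversed: meijmfdk

meijmfdk


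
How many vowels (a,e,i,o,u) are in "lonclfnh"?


Input: lonclfnh
Checking each character:
  'l' at position 0: consonant
  'o' at position 1: vowel (running total: 1)
  'n' at position 2: consonant
  'c' at position 3: consonant
  'l' at position 4: consonant
  'f' at position 5: consonant
  'n' at position 6: consonant
  'h' at position 7: consonant
Total vowels: 1

1


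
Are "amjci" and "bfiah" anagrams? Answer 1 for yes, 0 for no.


Strings: "amjci", "bfiah"
Sorted first:  acijm
Sorted second: abfhi
Differ at position 1: 'c' vs 'b' => not anagrams

0


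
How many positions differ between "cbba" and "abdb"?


Comparing "cbba" and "abdb" position by position:
  Position 0: 'c' vs 'a' => DIFFER
  Position 1: 'b' vs 'b' => same
  Position 2: 'b' vs 'd' => DIFFER
  Position 3: 'a' vs 'b' => DIFFER
Positions that differ: 3

3


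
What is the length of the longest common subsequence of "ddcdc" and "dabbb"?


LCS of "ddcdc" and "dabbb"
DP table:
           d    a    b    b    b
      0    0    0    0    0    0
  d   0    1    1    1    1    1
  d   0    1    1    1    1    1
  c   0    1    1    1    1    1
  d   0    1    1    1    1    1
  c   0    1    1    1    1    1
LCS length = dp[5][5] = 1

1


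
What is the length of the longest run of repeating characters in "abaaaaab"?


Input: "abaaaaab"
Scanning for longest run:
  Position 1 ('b'): new char, reset run to 1
  Position 2 ('a'): new char, reset run to 1
  Position 3 ('a'): continues run of 'a', length=2
  Position 4 ('a'): continues run of 'a', length=3
  Position 5 ('a'): continues run of 'a', length=4
  Position 6 ('a'): continues run of 'a', length=5
  Position 7 ('b'): new char, reset run to 1
Longest run: 'a' with length 5

5


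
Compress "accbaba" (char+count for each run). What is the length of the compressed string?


Input: accbaba
Runs:
  'a' x 1 => "a1"
  'c' x 2 => "c2"
  'b' x 1 => "b1"
  'a' x 1 => "a1"
  'b' x 1 => "b1"
  'a' x 1 => "a1"
Compressed: "a1c2b1a1b1a1"
Compressed length: 12

12


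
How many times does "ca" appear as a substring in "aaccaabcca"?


Searching for "ca" in "aaccaabcca"
Scanning each position:
  Position 0: "aa" => no
  Position 1: "ac" => no
  Position 2: "cc" => no
  Position 3: "ca" => MATCH
  Position 4: "aa" => no
  Position 5: "ab" => no
  Position 6: "bc" => no
  Position 7: "cc" => no
  Position 8: "ca" => MATCH
Total occurrences: 2

2


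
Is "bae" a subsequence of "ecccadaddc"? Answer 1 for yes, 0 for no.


Check if "bae" is a subsequence of "ecccadaddc"
Greedy scan:
  Position 0 ('e'): no match needed
  Position 1 ('c'): no match needed
  Position 2 ('c'): no match needed
  Position 3 ('c'): no match needed
  Position 4 ('a'): no match needed
  Position 5 ('d'): no match needed
  Position 6 ('a'): no match needed
  Position 7 ('d'): no match needed
  Position 8 ('d'): no match needed
  Position 9 ('c'): no match needed
Only matched 0/3 characters => not a subsequence

0


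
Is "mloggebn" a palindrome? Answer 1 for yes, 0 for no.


Input: mloggebn
Reversed: nbeggolm
  Compare pos 0 ('m') with pos 7 ('n'): MISMATCH
  Compare pos 1 ('l') with pos 6 ('b'): MISMATCH
  Compare pos 2 ('o') with pos 5 ('e'): MISMATCH
  Compare pos 3 ('g') with pos 4 ('g'): match
Result: not a palindrome

0


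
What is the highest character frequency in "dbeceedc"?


Input: dbeceedc
Character counts:
  'b': 1
  'c': 2
  'd': 2
  'e': 3
Maximum frequency: 3

3


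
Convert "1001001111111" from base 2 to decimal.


Input: "1001001111111" in base 2
Positional expansion:
  Digit '1' (value 1) x 2^12 = 4096
  Digit '0' (value 0) x 2^11 = 0
  Digit '0' (value 0) x 2^10 = 0
  Digit '1' (value 1) x 2^9 = 512
  Digit '0' (value 0) x 2^8 = 0
  Digit '0' (value 0) x 2^7 = 0
  Digit '1' (value 1) x 2^6 = 64
  Digit '1' (value 1) x 2^5 = 32
  Digit '1' (value 1) x 2^4 = 16
  Digit '1' (value 1) x 2^3 = 8
  Digit '1' (value 1) x 2^2 = 4
  Digit '1' (value 1) x 2^1 = 2
  Digit '1' (value 1) x 2^0 = 1
Sum = 4735

4735


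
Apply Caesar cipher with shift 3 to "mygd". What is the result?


Caesar cipher: shift "mygd" by 3
  'm' (pos 12) + 3 = pos 15 = 'p'
  'y' (pos 24) + 3 = pos 1 = 'b'
  'g' (pos 6) + 3 = pos 9 = 'j'
  'd' (pos 3) + 3 = pos 6 = 'g'
Result: pbjg

pbjg


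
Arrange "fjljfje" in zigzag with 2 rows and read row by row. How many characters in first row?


Zigzag "fjljfje" into 2 rows:
Placing characters:
  'f' => row 0
  'j' => row 1
  'l' => row 0
  'j' => row 1
  'f' => row 0
  'j' => row 1
  'e' => row 0
Rows:
  Row 0: "flfe"
  Row 1: "jjj"
First row length: 4

4


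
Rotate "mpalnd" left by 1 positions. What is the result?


Input: "mpalnd", rotate left by 1
First 1 characters: "m"
Remaining characters: "palnd"
Concatenate remaining + first: "palnd" + "m" = "palndm"

palndm


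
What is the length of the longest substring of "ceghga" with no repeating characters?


Input: "ceghga"
Sliding window (track last position of each char):
  Position 0 ('c'): window [0,0] length 1 -- new best
  Position 1 ('e'): window [0,1] length 2 -- new best
  Position 2 ('g'): window [0,2] length 3 -- new best
  Position 3 ('h'): window [0,3] length 4 -- new best
  Position 4 ('g'): repeat (last at 2), move window start to 3
  Position 4 ('g'): window [3,4] length 2
  Position 5 ('a'): window [3,5] length 3
Longest substring with no repeats: "cegh" with length 4

4


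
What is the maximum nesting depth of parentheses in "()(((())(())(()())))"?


Input: "()(((())(())(()())))"
Tracking depth:
  Position 0 '(': depth becomes 1
  Position 1 ')': depth becomes 0
  Position 2 '(': depth becomes 1
  Position 3 '(': depth becomes 2
  Position 4 '(': depth becomes 3
  Position 5 '(': depth becomes 4
  Position 6 ')': depth becomes 3
  Position 7 ')': depth becomes 2
  Position 8 '(': depth becomes 3
  Position 9 '(': depth becomes 4
  Position 10 ')': depth becomes 3
  Position 11 ')': depth becomes 2
  Position 12 '(': depth becomes 3
  Position 13 '(': depth becomes 4
  Position 14 ')': depth becomes 3
  Position 15 '(': depth becomes 4
  Position 16 ')': depth becomes 3
  Position 17 ')': depth becomes 2
  Position 18 ')': depth becomes 1
  Position 19 ')': depth becomes 0
Maximum depth reached: 4

4


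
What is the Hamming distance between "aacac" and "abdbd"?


Comparing "aacac" and "abdbd" position by position:
  Position 0: 'a' vs 'a' => same
  Position 1: 'a' vs 'b' => differ
  Position 2: 'c' vs 'd' => differ
  Position 3: 'a' vs 'b' => differ
  Position 4: 'c' vs 'd' => differ
Total differences (Hamming distance): 4

4


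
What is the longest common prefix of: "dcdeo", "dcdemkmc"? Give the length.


Words: dcdeo, dcdemkmc
  Position 0: all 'd' => match
  Position 1: all 'c' => match
  Position 2: all 'd' => match
  Position 3: all 'e' => match
  Position 4: ('o', 'm') => mismatch, stop
LCP = "dcde" (length 4)

4


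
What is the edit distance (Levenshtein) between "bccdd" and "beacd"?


Computing edit distance: "bccdd" -> "beacd"
DP table:
           b    e    a    c    d
      0    1    2    3    4    5
  b   1    0    1    2    3    4
  c   2    1    1    2    2    3
  c   3    2    2    2    2    3
  d   4    3    3    3    3    2
  d   5    4    4    4    4    3
Edit distance = dp[5][5] = 3

3


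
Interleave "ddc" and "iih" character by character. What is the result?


Interleaving "ddc" and "iih":
  Position 0: 'd' from first, 'i' from second => "di"
  Position 1: 'd' from first, 'i' from second => "di"
  Position 2: 'c' from first, 'h' from second => "ch"
Result: didich

didich


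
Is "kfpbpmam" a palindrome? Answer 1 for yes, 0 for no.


Input: kfpbpmam
Reversed: mampbpfk
  Compare pos 0 ('k') with pos 7 ('m'): MISMATCH
  Compare pos 1 ('f') with pos 6 ('a'): MISMATCH
  Compare pos 2 ('p') with pos 5 ('m'): MISMATCH
  Compare pos 3 ('b') with pos 4 ('p'): MISMATCH
Result: not a palindrome

0


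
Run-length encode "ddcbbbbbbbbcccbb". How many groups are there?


Input: ddcbbbbbbbbcccbb
Scanning for consecutive runs:
  Group 1: 'd' x 2 (positions 0-1)
  Group 2: 'c' x 1 (positions 2-2)
  Group 3: 'b' x 8 (positions 3-10)
  Group 4: 'c' x 3 (positions 11-13)
  Group 5: 'b' x 2 (positions 14-15)
Total groups: 5

5


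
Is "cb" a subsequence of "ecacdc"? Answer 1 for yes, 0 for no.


Check if "cb" is a subsequence of "ecacdc"
Greedy scan:
  Position 0 ('e'): no match needed
  Position 1 ('c'): matches sub[0] = 'c'
  Position 2 ('a'): no match needed
  Position 3 ('c'): no match needed
  Position 4 ('d'): no match needed
  Position 5 ('c'): no match needed
Only matched 1/2 characters => not a subsequence

0


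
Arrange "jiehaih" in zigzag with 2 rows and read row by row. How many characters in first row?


Zigzag "jiehaih" into 2 rows:
Placing characters:
  'j' => row 0
  'i' => row 1
  'e' => row 0
  'h' => row 1
  'a' => row 0
  'i' => row 1
  'h' => row 0
Rows:
  Row 0: "jeah"
  Row 1: "ihi"
First row length: 4

4


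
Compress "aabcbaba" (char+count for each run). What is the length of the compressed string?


Input: aabcbaba
Runs:
  'a' x 2 => "a2"
  'b' x 1 => "b1"
  'c' x 1 => "c1"
  'b' x 1 => "b1"
  'a' x 1 => "a1"
  'b' x 1 => "b1"
  'a' x 1 => "a1"
Compressed: "a2b1c1b1a1b1a1"
Compressed length: 14

14


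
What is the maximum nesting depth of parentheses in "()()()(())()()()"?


Input: "()()()(())()()()"
Tracking depth:
  Position 0 '(': depth becomes 1
  Position 1 ')': depth becomes 0
  Position 2 '(': depth becomes 1
  Position 3 ')': depth becomes 0
  Position 4 '(': depth becomes 1
  Position 5 ')': depth becomes 0
  Position 6 '(': depth becomes 1
  Position 7 '(': depth becomes 2
  Position 8 ')': depth becomes 1
  Position 9 ')': depth becomes 0
  Position 10 '(': depth becomes 1
  Position 11 ')': depth becomes 0
  Position 12 '(': depth becomes 1
  Position 13 ')': depth becomes 0
  Position 14 '(': depth becomes 1
  Position 15 ')': depth becomes 0
Maximum depth reached: 2

2


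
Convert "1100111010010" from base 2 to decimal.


Input: "1100111010010" in base 2
Positional expansion:
  Digit '1' (value 1) x 2^12 = 4096
  Digit '1' (value 1) x 2^11 = 2048
  Digit '0' (value 0) x 2^10 = 0
  Digit '0' (value 0) x 2^9 = 0
  Digit '1' (value 1) x 2^8 = 256
  Digit '1' (value 1) x 2^7 = 128
  Digit '1' (value 1) x 2^6 = 64
  Digit '0' (value 0) x 2^5 = 0
  Digit '1' (value 1) x 2^4 = 16
  Digit '0' (value 0) x 2^3 = 0
  Digit '0' (value 0) x 2^2 = 0
  Digit '1' (value 1) x 2^1 = 2
  Digit '0' (value 0) x 2^0 = 0
Sum = 6610

6610


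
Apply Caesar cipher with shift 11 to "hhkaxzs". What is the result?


Caesar cipher: shift "hhkaxzs" by 11
  'h' (pos 7) + 11 = pos 18 = 's'
  'h' (pos 7) + 11 = pos 18 = 's'
  'k' (pos 10) + 11 = pos 21 = 'v'
  'a' (pos 0) + 11 = pos 11 = 'l'
  'x' (pos 23) + 11 = pos 8 = 'i'
  'z' (pos 25) + 11 = pos 10 = 'k'
  's' (pos 18) + 11 = pos 3 = 'd'
Result: ssvlikd

ssvlikd


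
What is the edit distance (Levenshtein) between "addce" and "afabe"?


Computing edit distance: "addce" -> "afabe"
DP table:
           a    f    a    b    e
      0    1    2    3    4    5
  a   1    0    1    2    3    4
  d   2    1    1    2    3    4
  d   3    2    2    2    3    4
  c   4    3    3    3    3    4
  e   5    4    4    4    4    3
Edit distance = dp[5][5] = 3

3


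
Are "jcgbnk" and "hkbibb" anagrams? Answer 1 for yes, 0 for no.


Strings: "jcgbnk", "hkbibb"
Sorted first:  bcgjkn
Sorted second: bbbhik
Differ at position 1: 'c' vs 'b' => not anagrams

0


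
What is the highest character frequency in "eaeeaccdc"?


Input: eaeeaccdc
Character counts:
  'a': 2
  'c': 3
  'd': 1
  'e': 3
Maximum frequency: 3

3


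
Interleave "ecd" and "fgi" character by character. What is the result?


Interleaving "ecd" and "fgi":
  Position 0: 'e' from first, 'f' from second => "ef"
  Position 1: 'c' from first, 'g' from second => "cg"
  Position 2: 'd' from first, 'i' from second => "di"
Result: efcgdi

efcgdi


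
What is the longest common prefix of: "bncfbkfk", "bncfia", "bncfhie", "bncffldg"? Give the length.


Words: bncfbkfk, bncfia, bncfhie, bncffldg
  Position 0: all 'b' => match
  Position 1: all 'n' => match
  Position 2: all 'c' => match
  Position 3: all 'f' => match
  Position 4: ('b', 'i', 'h', 'f') => mismatch, stop
LCP = "bncf" (length 4)

4


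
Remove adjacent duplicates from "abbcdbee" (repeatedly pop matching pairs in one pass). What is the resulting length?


Input: abbcdbee
Stack-based adjacent duplicate removal:
  Read 'a': push. Stack: a
  Read 'b': push. Stack: ab
  Read 'b': matches stack top 'b' => pop. Stack: a
  Read 'c': push. Stack: ac
  Read 'd': push. Stack: acd
  Read 'b': push. Stack: acdb
  Read 'e': push. Stack: acdbe
  Read 'e': matches stack top 'e' => pop. Stack: acdb
Final stack: "acdb" (length 4)

4


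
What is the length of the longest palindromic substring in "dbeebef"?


Input: "dbeebef"
Checking substrings for palindromes:
  [1:5] "beeb" (len 4) => palindrome
  [3:6] "ebe" (len 3) => palindrome
  [2:4] "ee" (len 2) => palindrome
Longest palindromic substring: "beeb" with length 4

4


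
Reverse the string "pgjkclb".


Input: pgjkclb
Reading characters right to left:
  Position 6: 'b'
  Position 5: 'l'
  Position 4: 'c'
  Position 3: 'k'
  Position 2: 'j'
  Position 1: 'g'
  Position 0: 'p'
Reversed: blckjgp

blckjgp


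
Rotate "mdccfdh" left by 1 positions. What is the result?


Input: "mdccfdh", rotate left by 1
First 1 characters: "m"
Remaining characters: "dccfdh"
Concatenate remaining + first: "dccfdh" + "m" = "dccfdhm"

dccfdhm


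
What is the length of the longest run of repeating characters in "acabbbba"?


Input: "acabbbba"
Scanning for longest run:
  Position 1 ('c'): new char, reset run to 1
  Position 2 ('a'): new char, reset run to 1
  Position 3 ('b'): new char, reset run to 1
  Position 4 ('b'): continues run of 'b', length=2
  Position 5 ('b'): continues run of 'b', length=3
  Position 6 ('b'): continues run of 'b', length=4
  Position 7 ('a'): new char, reset run to 1
Longest run: 'b' with length 4

4


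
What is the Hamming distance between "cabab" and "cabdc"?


Comparing "cabab" and "cabdc" position by position:
  Position 0: 'c' vs 'c' => same
  Position 1: 'a' vs 'a' => same
  Position 2: 'b' vs 'b' => same
  Position 3: 'a' vs 'd' => differ
  Position 4: 'b' vs 'c' => differ
Total differences (Hamming distance): 2

2


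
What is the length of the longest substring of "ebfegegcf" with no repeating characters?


Input: "ebfegegcf"
Sliding window (track last position of each char):
  Position 0 ('e'): window [0,0] length 1 -- new best
  Position 1 ('b'): window [0,1] length 2 -- new best
  Position 2 ('f'): window [0,2] length 3 -- new best
  Position 3 ('e'): repeat (last at 0), move window start to 1
  Position 3 ('e'): window [1,3] length 3
  Position 4 ('g'): window [1,4] length 4 -- new best
  Position 5 ('e'): repeat (last at 3), move window start to 4
  Position 5 ('e'): window [4,5] length 2
  Position 6 ('g'): repeat (last at 4), move window start to 5
  Position 6 ('g'): window [5,6] length 2
  Position 7 ('c'): window [5,7] length 3
  Position 8 ('f'): window [5,8] length 4
Longest substring with no repeats: "bfeg" with length 4

4


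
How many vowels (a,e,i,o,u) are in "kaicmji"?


Input: kaicmji
Checking each character:
  'k' at position 0: consonant
  'a' at position 1: vowel (running total: 1)
  'i' at position 2: vowel (running total: 2)
  'c' at position 3: consonant
  'm' at position 4: consonant
  'j' at position 5: consonant
  'i' at position 6: vowel (running total: 3)
Total vowels: 3

3


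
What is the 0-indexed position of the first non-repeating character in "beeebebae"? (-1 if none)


Input: beeebebae
Character frequencies:
  'a': 1
  'b': 3
  'e': 5
Scanning left to right for freq == 1:
  Position 0 ('b'): freq=3, skip
  Position 1 ('e'): freq=5, skip
  Position 2 ('e'): freq=5, skip
  Position 3 ('e'): freq=5, skip
  Position 4 ('b'): freq=3, skip
  Position 5 ('e'): freq=5, skip
  Position 6 ('b'): freq=3, skip
  Position 7 ('a'): unique! => answer = 7

7


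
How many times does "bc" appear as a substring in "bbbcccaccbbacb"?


Searching for "bc" in "bbbcccaccbbacb"
Scanning each position:
  Position 0: "bb" => no
  Position 1: "bb" => no
  Position 2: "bc" => MATCH
  Position 3: "cc" => no
  Position 4: "cc" => no
  Position 5: "ca" => no
  Position 6: "ac" => no
  Position 7: "cc" => no
  Position 8: "cb" => no
  Position 9: "bb" => no
  Position 10: "ba" => no
  Position 11: "ac" => no
  Position 12: "cb" => no
Total occurrences: 1

1


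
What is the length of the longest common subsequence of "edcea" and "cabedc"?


LCS of "edcea" and "cabedc"
DP table:
           c    a    b    e    d    c
      0    0    0    0    0    0    0
  e   0    0    0    0    1    1    1
  d   0    0    0    0    1    2    2
  c   0    1    1    1    1    2    3
  e   0    1    1    1    2    2    3
  a   0    1    2    2    2    2    3
LCS length = dp[5][6] = 3

3


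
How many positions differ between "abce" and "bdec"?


Comparing "abce" and "bdec" position by position:
  Position 0: 'a' vs 'b' => DIFFER
  Position 1: 'b' vs 'd' => DIFFER
  Position 2: 'c' vs 'e' => DIFFER
  Position 3: 'e' vs 'c' => DIFFER
Positions that differ: 4

4


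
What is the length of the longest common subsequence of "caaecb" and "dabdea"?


LCS of "caaecb" and "dabdea"
DP table:
           d    a    b    d    e    a
      0    0    0    0    0    0    0
  c   0    0    0    0    0    0    0
  a   0    0    1    1    1    1    1
  a   0    0    1    1    1    1    2
  e   0    0    1    1    1    2    2
  c   0    0    1    1    1    2    2
  b   0    0    1    2    2    2    2
LCS length = dp[6][6] = 2

2


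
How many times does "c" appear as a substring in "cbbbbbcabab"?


Searching for "c" in "cbbbbbcabab"
Scanning each position:
  Position 0: "c" => MATCH
  Position 1: "b" => no
  Position 2: "b" => no
  Position 3: "b" => no
  Position 4: "b" => no
  Position 5: "b" => no
  Position 6: "c" => MATCH
  Position 7: "a" => no
  Position 8: "b" => no
  Position 9: "a" => no
  Position 10: "b" => no
Total occurrences: 2

2


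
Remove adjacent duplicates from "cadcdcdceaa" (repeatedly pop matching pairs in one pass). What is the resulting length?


Input: cadcdcdceaa
Stack-based adjacent duplicate removal:
  Read 'c': push. Stack: c
  Read 'a': push. Stack: ca
  Read 'd': push. Stack: cad
  Read 'c': push. Stack: cadc
  Read 'd': push. Stack: cadcd
  Read 'c': push. Stack: cadcdc
  Read 'd': push. Stack: cadcdcd
  Read 'c': push. Stack: cadcdcdc
  Read 'e': push. Stack: cadcdcdce
  Read 'a': push. Stack: cadcdcdcea
  Read 'a': matches stack top 'a' => pop. Stack: cadcdcdce
Final stack: "cadcdcdce" (length 9)

9


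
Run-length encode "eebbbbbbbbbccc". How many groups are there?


Input: eebbbbbbbbbccc
Scanning for consecutive runs:
  Group 1: 'e' x 2 (positions 0-1)
  Group 2: 'b' x 9 (positions 2-10)
  Group 3: 'c' x 3 (positions 11-13)
Total groups: 3

3


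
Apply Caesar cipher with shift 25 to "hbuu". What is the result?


Caesar cipher: shift "hbuu" by 25
  'h' (pos 7) + 25 = pos 6 = 'g'
  'b' (pos 1) + 25 = pos 0 = 'a'
  'u' (pos 20) + 25 = pos 19 = 't'
  'u' (pos 20) + 25 = pos 19 = 't'
Result: gatt

gatt


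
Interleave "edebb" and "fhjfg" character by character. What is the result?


Interleaving "edebb" and "fhjfg":
  Position 0: 'e' from first, 'f' from second => "ef"
  Position 1: 'd' from first, 'h' from second => "dh"
  Position 2: 'e' from first, 'j' from second => "ej"
  Position 3: 'b' from first, 'f' from second => "bf"
  Position 4: 'b' from first, 'g' from second => "bg"
Result: efdhejbfbg

efdhejbfbg


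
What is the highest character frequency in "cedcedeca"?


Input: cedcedeca
Character counts:
  'a': 1
  'c': 3
  'd': 2
  'e': 3
Maximum frequency: 3

3


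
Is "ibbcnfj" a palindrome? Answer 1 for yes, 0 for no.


Input: ibbcnfj
Reversed: jfncbbi
  Compare pos 0 ('i') with pos 6 ('j'): MISMATCH
  Compare pos 1 ('b') with pos 5 ('f'): MISMATCH
  Compare pos 2 ('b') with pos 4 ('n'): MISMATCH
Result: not a palindrome

0


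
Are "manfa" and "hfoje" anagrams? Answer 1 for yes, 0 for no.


Strings: "manfa", "hfoje"
Sorted first:  aafmn
Sorted second: efhjo
Differ at position 0: 'a' vs 'e' => not anagrams

0


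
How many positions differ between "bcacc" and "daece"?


Comparing "bcacc" and "daece" position by position:
  Position 0: 'b' vs 'd' => DIFFER
  Position 1: 'c' vs 'a' => DIFFER
  Position 2: 'a' vs 'e' => DIFFER
  Position 3: 'c' vs 'c' => same
  Position 4: 'c' vs 'e' => DIFFER
Positions that differ: 4

4
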